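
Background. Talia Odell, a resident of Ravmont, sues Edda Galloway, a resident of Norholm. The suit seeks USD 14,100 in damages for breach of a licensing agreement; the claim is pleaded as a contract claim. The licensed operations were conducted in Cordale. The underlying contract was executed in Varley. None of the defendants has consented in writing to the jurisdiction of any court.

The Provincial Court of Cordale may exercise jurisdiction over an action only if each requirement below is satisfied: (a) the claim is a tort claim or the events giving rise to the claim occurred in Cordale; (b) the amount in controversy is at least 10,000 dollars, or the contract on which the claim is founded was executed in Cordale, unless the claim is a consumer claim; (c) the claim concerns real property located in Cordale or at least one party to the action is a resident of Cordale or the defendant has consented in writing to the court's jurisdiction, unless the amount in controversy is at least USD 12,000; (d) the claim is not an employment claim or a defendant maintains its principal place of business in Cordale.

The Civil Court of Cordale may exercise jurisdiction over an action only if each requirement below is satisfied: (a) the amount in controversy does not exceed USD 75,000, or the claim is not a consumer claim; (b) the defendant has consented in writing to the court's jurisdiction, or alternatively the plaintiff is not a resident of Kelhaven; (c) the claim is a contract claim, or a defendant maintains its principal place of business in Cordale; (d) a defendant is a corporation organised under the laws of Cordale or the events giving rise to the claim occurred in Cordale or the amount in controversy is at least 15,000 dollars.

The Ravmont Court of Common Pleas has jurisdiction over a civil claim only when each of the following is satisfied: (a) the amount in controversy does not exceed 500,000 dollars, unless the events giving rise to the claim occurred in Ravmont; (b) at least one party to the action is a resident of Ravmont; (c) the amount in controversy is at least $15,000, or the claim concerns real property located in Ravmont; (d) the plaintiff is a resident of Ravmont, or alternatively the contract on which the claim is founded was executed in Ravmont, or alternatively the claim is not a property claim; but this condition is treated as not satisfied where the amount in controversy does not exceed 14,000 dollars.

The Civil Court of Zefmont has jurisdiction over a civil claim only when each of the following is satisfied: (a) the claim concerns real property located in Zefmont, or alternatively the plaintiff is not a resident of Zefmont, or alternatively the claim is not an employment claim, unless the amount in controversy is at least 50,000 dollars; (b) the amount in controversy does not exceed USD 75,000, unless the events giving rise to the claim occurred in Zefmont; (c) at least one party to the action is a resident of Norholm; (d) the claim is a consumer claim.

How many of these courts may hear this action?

2

The Provincial Court of Cordale:
  (a) The operative events occurred in Cordale, which satisfies one of the alternatives. Met.
  (b) The amount in controversy is $14,100, which meets the $10,000 floor, so this disjunct is met. Satisfied.
  (c) The claim does not concern real property; no party resides in Cordale; no such written consent has been filed — every alternative fails. However, the amount in controversy is 14,100 dollars, which meets the 12,000 dollars floor, so the 'unless' proviso supplies this condition. Satisfied.
  (d) The claim is a contract claim, not an employment claim — that alternative is enough. Condition met.
  → The court has jurisdiction.
The Civil Court of Cordale:
  (a) The amount in controversy is USD 14,100, within the 75,000 dollars ceiling, which satisfies one of the alternatives. Condition met.
  (b) The plaintiff resides in Ravmont, which is not Kelhaven, so one alternative holds. Satisfied.
  (c) The claim is a contract claim, so this disjunct is met. Satisfied.
  (d) The operative events occurred in Cordale, so one alternative holds. Condition met.
  → The court has jurisdiction.
The Ravmont Court of Common Pleas:
  (a) The amount in controversy is USD 14,100, within the USD 500,000 ceiling. Satisfied.
  (b) Talia Odell resides in Ravmont. Met.
  (c) The amount in controversy is $14,100, below the $15,000 floor; the claim does not concern real property — every alternative fails. Not met.
  (d) The plaintiff resides in Ravmont, which satisfies one of the alternatives. The exception is not triggered, since the amount in controversy is $14,100, above the $14,000 ceiling. Condition met.
  → No jurisdiction.
The Civil Court of Zefmont:
  (a) The plaintiff resides in Ravmont, which is not Zefmont, which satisfies one of the alternatives. Met.
  (b) The amount in controversy is 14,100 dollars, within the $75,000 ceiling. Condition met.
  (c) Edda Galloway resides in Norholm. Satisfied.
  (d) The claim is a contract claim, not a consumer claim. Not met.
  → At least one condition fails; no jurisdiction.
Courts with jurisdiction: the Provincial Court of Cordale, the Civil Court of Cordale — 2 in total.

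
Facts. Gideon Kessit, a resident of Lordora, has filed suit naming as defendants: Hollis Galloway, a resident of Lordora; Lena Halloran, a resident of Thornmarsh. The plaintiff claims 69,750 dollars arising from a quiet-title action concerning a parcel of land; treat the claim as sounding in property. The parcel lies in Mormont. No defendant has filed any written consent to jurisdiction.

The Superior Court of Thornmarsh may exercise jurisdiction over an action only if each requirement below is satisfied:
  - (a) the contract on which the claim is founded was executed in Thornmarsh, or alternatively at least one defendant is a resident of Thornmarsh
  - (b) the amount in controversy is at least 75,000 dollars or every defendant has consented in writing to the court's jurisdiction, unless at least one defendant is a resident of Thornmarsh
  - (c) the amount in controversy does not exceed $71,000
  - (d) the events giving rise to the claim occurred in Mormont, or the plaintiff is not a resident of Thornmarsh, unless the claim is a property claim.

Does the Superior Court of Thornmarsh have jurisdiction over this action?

The Superior Court of Thornmarsh:
  (a) Lena Halloran resides in Thornmarsh — that alternative is enough. Condition met.
  (b) The amount in controversy is 69,750 dollars, below the 75,000 dollars floor; no such written consent has been filed — no alternative holds. However, Lena Halloran resides in Thornmarsh, so the 'unless' proviso supplies this condition. Condition met.
  (c) The amount in controversy is 69,750 dollars, within the USD 71,000 ceiling. Met.
  (d) The operative events occurred in Mormont — that alternative is enough. Met.
  → Jurisdiction lies.

Yes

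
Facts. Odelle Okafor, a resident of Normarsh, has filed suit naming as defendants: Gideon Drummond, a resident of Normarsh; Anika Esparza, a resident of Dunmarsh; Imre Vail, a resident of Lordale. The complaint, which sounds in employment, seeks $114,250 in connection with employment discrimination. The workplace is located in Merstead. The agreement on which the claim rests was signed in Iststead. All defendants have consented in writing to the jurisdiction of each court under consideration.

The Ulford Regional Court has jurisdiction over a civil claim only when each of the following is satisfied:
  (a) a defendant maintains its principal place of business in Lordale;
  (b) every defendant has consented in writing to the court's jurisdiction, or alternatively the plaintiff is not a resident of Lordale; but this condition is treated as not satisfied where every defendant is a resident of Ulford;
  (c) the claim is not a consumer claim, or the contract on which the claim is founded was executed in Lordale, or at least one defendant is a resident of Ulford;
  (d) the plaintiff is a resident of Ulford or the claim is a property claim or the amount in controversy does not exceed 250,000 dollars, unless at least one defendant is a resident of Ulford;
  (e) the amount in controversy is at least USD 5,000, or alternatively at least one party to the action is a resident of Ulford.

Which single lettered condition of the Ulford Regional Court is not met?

(a)

The Ulford Regional Court:
  (a) No defendant is a corporation. Condition not met.
  (b) Every defendant has filed written consent — that alternative is enough. The exception is not triggered, since the defendants reside as follows — Gideon Drummond in Normarsh, Anika Esparza in Dunmarsh, Imre Vail in Lordale — not all in Ulford. Met.
  (c) The claim is an employment claim, not a consumer claim, so this disjunct is met. Condition met.
  (d) The amount in controversy is $114,250, within the $250,000 ceiling, so this disjunct is met. Satisfied.
  (e) The amount in controversy is USD 114,250, which meets the USD 5,000 floor, so this disjunct is met. Met.
Only condition (a) fails.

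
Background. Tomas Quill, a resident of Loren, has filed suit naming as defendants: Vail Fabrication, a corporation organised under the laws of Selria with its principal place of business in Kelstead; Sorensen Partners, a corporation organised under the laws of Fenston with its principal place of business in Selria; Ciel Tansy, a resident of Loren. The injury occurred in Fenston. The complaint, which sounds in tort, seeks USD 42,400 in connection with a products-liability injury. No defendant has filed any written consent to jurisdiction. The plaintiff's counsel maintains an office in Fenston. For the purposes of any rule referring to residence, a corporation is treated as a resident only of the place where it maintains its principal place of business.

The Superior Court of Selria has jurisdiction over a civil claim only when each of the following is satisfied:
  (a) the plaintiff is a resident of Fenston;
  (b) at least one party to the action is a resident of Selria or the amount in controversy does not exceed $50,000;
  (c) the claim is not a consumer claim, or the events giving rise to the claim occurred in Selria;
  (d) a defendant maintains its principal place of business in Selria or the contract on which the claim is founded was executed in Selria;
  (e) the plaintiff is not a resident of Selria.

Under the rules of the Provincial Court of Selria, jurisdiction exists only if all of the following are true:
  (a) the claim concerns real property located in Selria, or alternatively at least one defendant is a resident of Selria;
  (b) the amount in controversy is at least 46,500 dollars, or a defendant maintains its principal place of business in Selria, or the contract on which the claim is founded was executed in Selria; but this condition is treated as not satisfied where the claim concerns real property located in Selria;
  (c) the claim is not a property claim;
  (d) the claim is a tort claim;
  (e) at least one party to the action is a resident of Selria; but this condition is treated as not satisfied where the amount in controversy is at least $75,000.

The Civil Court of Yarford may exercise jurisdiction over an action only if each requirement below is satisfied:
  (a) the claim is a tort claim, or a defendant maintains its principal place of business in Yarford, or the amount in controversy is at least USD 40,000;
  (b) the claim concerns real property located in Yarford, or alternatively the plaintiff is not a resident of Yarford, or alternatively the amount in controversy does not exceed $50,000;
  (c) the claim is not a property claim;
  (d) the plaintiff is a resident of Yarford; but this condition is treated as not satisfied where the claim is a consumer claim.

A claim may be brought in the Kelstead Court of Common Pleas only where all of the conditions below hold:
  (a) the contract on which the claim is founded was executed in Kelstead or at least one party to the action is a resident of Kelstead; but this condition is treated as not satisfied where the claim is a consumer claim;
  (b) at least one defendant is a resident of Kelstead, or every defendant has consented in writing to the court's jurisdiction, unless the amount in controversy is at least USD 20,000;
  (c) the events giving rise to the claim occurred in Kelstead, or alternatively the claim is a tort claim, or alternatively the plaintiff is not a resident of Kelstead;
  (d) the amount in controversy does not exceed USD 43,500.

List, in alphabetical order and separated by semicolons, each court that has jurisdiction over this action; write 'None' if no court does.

the Kelstead Court of Common Pleas; the Provincial Court of Selria

The Superior Court of Selria:
  (a) The plaintiff resides in Loren, not Fenston. Fails.
  (b) Sorensen Partners resides in Selria — that alternative is enough. Condition met.
  (c) The claim is a tort claim, not a consumer claim — that alternative is enough. Met.
  (d) Sorensen Partners has its principal place of business in Selria, so one alternative holds. Condition met.
  (e) The plaintiff resides in Loren, which is not Selria. Satisfied.
  → Not every requirement is met — no jurisdiction.
The Provincial Court of Selria:
  (a) Sorensen Partners resides in Selria, so this disjunct is met. Satisfied.
  (b) Sorensen Partners has its principal place of business in Selria, so this disjunct is met. The exception is not triggered, since the claim does not concern real property. Condition met.
  (c) The claim is a tort claim, not a property claim. Condition met.
  (d) The claim is a tort claim. Satisfied.
  (e) Sorensen Partners resides in Selria. The carve-out does not apply: the amount in controversy is USD 42,400, below the USD 75,000 floor. Condition met.
  → Jurisdiction lies.
The Civil Court of Yarford:
  (a) The claim is a tort claim — that alternative is enough. Satisfied.
  (b) The plaintiff resides in Loren, which is not Yarford, so one alternative holds. Satisfied.
  (c) The claim is a tort claim, not a property claim. Satisfied.
  (d) The plaintiff resides in Loren, not Yarford. Not met.
  → No jurisdiction.
The Kelstead Court of Common Pleas:
  (a) Vail Fabrication resides in Kelstead, so one alternative holds. And the carve-out is inapplicable — the claim is a tort claim, not a consumer claim. Satisfied.
  (b) Vail Fabrication resides in Kelstead, so this disjunct is met. Met.
  (c) The claim is a tort claim, so one alternative holds. Condition met.
  (d) The amount in controversy is USD 42,400, within the 43,500 dollars ceiling. Met.
  → All conditions met; jurisdiction exists.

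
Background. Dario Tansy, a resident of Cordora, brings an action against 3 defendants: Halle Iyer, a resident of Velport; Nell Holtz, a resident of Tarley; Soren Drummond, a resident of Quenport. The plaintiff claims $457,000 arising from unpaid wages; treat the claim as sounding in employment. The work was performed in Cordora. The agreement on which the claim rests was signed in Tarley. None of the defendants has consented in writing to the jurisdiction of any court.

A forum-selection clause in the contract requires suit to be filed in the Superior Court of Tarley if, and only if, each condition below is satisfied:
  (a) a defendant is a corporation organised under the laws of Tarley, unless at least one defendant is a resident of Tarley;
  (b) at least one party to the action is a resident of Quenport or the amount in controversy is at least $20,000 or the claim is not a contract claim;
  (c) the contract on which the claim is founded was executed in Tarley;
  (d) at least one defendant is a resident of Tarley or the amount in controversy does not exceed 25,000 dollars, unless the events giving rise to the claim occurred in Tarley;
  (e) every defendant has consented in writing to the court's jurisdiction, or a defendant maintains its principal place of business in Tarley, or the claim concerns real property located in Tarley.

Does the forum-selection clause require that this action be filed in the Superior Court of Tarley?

The Superior Court of Tarley:
  (a) No defendant is a corporation. The proviso rescues it, though: Nell Holtz resides in Tarley. Met.
  (b) Soren Drummond resides in Quenport, so one alternative holds. Condition met.
  (c) The contract was executed in Tarley. Condition met.
  (d) Nell Holtz resides in Tarley, so this disjunct is met. Satisfied.
  (e) No such written consent has been filed; no defendant is a corporation; the claim does not concern real property — every alternative fails. Condition not met.
  → The clause does not apply.

No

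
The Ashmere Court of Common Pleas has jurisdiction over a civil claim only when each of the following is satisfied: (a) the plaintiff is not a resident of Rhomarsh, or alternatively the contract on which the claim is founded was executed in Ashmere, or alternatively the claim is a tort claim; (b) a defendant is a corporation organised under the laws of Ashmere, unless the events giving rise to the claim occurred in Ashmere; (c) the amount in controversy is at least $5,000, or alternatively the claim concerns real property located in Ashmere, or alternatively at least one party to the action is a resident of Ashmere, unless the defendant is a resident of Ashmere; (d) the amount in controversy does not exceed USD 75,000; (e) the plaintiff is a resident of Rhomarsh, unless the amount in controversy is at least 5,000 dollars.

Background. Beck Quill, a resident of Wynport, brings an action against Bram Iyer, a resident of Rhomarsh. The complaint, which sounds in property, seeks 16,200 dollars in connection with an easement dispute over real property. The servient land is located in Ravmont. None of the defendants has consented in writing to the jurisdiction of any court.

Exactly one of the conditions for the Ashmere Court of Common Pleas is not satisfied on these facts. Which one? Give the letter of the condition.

(b)

The Ashmere Court of Common Pleas:
  (a) The plaintiff resides in Wynport, which is not Rhomarsh, which satisfies one of the alternatives. Condition met.
  (b) No defendant is a corporation. The proviso offers no rescue either, since the operative events occurred in Ravmont, not Ashmere. Not satisfied.
  (c) The amount in controversy is $16,200, which meets the $5,000 floor, so one alternative holds. Met.
  (d) The amount in controversy is $16,200, within the USD 75,000 ceiling. Satisfied.
  (e) The plaintiff resides in Wynport, not Rhomarsh. However, the amount in controversy is 16,200 dollars, which meets the 5,000 dollars floor, so the 'unless' proviso supplies this condition. Satisfied.
Only condition (b) fails.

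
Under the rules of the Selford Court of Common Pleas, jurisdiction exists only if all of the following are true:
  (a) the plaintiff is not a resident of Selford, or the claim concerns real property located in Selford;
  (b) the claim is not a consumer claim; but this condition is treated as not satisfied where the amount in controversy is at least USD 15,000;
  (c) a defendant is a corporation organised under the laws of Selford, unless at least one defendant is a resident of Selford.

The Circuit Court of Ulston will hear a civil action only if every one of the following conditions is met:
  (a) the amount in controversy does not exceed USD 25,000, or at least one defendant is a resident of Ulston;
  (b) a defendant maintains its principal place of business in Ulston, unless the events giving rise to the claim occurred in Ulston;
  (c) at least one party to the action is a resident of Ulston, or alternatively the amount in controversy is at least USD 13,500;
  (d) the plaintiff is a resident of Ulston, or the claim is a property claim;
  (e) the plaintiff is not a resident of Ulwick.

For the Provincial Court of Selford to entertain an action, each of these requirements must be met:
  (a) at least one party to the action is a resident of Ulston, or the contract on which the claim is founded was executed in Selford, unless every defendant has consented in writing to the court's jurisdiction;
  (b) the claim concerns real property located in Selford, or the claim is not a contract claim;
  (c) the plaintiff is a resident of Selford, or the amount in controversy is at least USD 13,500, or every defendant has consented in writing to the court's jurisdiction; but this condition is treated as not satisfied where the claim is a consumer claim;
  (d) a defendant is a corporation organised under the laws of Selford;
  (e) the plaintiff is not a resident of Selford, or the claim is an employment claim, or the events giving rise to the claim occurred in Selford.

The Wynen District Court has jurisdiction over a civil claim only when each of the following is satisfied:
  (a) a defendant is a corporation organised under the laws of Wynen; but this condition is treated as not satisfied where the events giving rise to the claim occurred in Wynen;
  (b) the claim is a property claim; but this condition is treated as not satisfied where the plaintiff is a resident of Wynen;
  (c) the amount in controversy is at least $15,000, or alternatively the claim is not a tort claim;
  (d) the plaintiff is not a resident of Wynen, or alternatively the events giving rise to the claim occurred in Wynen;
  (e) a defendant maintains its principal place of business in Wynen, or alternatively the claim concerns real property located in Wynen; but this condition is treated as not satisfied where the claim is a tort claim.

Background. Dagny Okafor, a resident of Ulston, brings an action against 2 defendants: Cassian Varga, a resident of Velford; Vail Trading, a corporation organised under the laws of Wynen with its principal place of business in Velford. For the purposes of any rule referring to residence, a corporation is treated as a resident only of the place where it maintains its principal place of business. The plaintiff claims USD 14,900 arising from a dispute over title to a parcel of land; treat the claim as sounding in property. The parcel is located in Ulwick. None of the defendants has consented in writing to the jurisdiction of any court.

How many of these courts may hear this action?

The Selford Court of Common Pleas:
  (a) The plaintiff resides in Ulston, which is not Selford — that alternative is enough. Met.
  (b) The claim is a property claim, not a consumer claim. The exception is not triggered, since the amount in controversy is $14,900, below the USD 15,000 floor. Condition met.
  (c) The corporate defendant(s) are organised in Wynen, not Selford. Nor does the 'unless' clause help: no defendant resides in Selford (they reside in Velford, Velford). Not met.
  → The court lacks jurisdiction.
The Circuit Court of Ulston:
  (a) The amount in controversy is USD 14,900, within the 25,000 dollars ceiling — that alternative is enough. Met.
  (b) The corporate defendant(s) have their principal place of business in Velford, not Ulston. The proviso offers no rescue either, since the operative events occurred in Ulwick, not Ulston. Not satisfied.
  (c) Dagny Okafor resides in Ulston, so one alternative holds. Met.
  (d) The plaintiff resides in Ulston, which satisfies one of the alternatives. Met.
  (e) The plaintiff resides in Ulston, which is not Ulwick. Met.
  → At least one condition fails; no jurisdiction.
The Provincial Court of Selford:
  (a) Dagny Okafor resides in Ulston, so one alternative holds. Satisfied.
  (b) The claim is a property claim, not a contract claim, which satisfies one of the alternatives. Satisfied.
  (c) The amount in controversy is $14,900, which meets the $13,500 floor, which satisfies one of the alternatives. And the carve-out is inapplicable — the claim is a property claim, not a consumer claim. Satisfied.
  (d) The corporate defendant(s) are organised in Wynen, not Selford. Condition not met.
  (e) The plaintiff resides in Ulston, which is not Selford, so this disjunct is met. Condition met.
  → At least one condition fails; no jurisdiction.
The Wynen District Court:
  (a) Vail Trading is organised under the laws of Wynen. The carve-out does not apply: the operative events occurred in Ulwick, not Wynen. Met.
  (b) The claim is a property claim. The carve-out does not apply: the plaintiff resides in Ulston, not Wynen. Satisfied.
  (c) The claim is a property claim, not a tort claim, so one alternative holds. Satisfied.
  (d) The plaintiff resides in Ulston, which is not Wynen, which satisfies one of the alternatives. Condition met.
  (e) The corporate defendant(s) have their principal place of business in Velford, not Wynen; the property lies in Ulwick, not Wynen — none of the alternatives is met. Not satisfied.
  → Not every requirement is met — no jurisdiction.
No court satisfies all of its conditions.

0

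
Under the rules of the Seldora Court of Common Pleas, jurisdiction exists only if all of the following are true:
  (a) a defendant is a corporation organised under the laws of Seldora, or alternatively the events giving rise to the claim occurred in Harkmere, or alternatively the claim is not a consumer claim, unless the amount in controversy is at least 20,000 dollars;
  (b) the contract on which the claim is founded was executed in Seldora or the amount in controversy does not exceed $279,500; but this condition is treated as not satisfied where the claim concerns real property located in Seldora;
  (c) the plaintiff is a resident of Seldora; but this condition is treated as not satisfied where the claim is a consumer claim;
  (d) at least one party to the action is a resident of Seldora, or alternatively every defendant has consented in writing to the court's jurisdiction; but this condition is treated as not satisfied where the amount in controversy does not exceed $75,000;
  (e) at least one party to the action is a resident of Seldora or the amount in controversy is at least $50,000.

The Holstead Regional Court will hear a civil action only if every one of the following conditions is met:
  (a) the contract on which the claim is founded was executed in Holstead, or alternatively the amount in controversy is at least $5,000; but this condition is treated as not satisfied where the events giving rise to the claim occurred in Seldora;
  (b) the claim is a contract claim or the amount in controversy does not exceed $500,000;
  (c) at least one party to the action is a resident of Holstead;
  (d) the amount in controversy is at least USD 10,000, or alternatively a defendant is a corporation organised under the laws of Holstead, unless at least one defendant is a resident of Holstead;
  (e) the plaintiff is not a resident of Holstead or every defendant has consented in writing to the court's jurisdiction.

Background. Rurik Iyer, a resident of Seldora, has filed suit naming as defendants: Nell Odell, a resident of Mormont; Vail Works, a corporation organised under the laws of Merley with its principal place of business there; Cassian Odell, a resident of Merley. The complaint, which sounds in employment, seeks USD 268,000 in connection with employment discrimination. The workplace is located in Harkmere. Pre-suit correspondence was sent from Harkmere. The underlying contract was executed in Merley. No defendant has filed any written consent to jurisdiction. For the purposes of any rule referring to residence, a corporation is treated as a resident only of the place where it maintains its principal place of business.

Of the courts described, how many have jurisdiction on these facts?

1

The Seldora Court of Common Pleas:
  (a) The operative events occurred in Harkmere, which satisfies one of the alternatives. Condition met.
  (b) The amount in controversy is USD 268,000, within the $279,500 ceiling, so one alternative holds. And the carve-out is inapplicable — the claim does not concern real property. Satisfied.
  (c) The plaintiff resides in Seldora. And the carve-out is inapplicable — the claim is an employment claim, not a consumer claim. Met.
  (d) Rurik Iyer resides in Seldora, so this disjunct is met. The exception is not triggered, since the amount in controversy is USD 268,000, above the $75,000 ceiling. Met.
  (e) Rurik Iyer resides in Seldora, so this disjunct is met. Satisfied.
  → All conditions met; jurisdiction exists.
The Holstead Regional Court:
  (a) The amount in controversy is USD 268,000, which meets the 5,000 dollars floor, which satisfies one of the alternatives. And the carve-out is inapplicable — the operative events occurred in Harkmere, not Seldora. Met.
  (b) The amount in controversy is USD 268,000, within the $500,000 ceiling, so one alternative holds. Condition met.
  (c) No party resides in Holstead. Condition not met.
  (d) The amount in controversy is $268,000, which meets the 10,000 dollars floor — that alternative is enough. Condition met.
  (e) The plaintiff resides in Seldora, which is not Holstead, which satisfies one of the alternatives. Satisfied.
  → No jurisdiction.
Courts with jurisdiction: the Seldora Court of Common Pleas — 1 in total.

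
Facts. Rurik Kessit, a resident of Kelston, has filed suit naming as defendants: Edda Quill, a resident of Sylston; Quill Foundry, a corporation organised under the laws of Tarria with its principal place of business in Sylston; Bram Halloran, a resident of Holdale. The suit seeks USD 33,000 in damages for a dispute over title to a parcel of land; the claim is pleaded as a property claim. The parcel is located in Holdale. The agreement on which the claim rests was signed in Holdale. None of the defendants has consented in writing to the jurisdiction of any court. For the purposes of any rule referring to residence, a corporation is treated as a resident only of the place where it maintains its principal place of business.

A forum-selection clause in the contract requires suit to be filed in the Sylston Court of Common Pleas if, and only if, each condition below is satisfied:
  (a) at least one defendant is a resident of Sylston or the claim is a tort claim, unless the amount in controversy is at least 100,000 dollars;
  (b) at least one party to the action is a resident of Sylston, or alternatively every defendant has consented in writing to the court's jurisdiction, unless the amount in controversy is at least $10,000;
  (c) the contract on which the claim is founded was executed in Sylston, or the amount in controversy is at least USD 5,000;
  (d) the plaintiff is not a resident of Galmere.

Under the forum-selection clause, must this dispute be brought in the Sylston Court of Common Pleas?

The Sylston Court of Common Pleas:
  (a) Edda Quill resides in Sylston, which satisfies one of the alternatives. Met.
  (b) Edda Quill resides in Sylston — that alternative is enough. Met.
  (c) The amount in controversy is 33,000 dollars, which meets the 5,000 dollars floor, which satisfies one of the alternatives. Condition met.
  (d) The plaintiff resides in Kelston, which is not Galmere. Satisfied.
  → Forum clause is triggered.

Yes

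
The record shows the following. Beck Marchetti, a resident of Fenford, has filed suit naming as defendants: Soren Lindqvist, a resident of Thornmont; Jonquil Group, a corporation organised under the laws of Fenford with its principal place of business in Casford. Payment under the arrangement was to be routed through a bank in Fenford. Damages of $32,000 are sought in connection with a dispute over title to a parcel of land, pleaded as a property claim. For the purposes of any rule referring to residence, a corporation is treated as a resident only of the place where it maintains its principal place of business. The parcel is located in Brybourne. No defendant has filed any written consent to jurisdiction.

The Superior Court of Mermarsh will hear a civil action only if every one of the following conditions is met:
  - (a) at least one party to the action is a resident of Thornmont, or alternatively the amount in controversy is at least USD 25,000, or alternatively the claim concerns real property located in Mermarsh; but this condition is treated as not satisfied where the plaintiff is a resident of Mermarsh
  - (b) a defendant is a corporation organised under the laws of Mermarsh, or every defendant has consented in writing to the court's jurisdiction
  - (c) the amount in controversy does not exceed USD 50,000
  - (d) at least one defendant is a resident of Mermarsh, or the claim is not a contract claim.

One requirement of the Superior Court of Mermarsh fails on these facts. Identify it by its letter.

The Superior Court of Mermarsh:
  (a) Soren Lindqvist resides in Thornmont, which satisfies one of the alternatives. The exception is not triggered, since the plaintiff resides in Fenford, not Mermarsh. Condition met.
  (b) The corporate defendant(s) are organised in Fenford, not Mermarsh; no such written consent has been filed — no alternative holds. Not met.
  (c) The amount in controversy is USD 32,000, within the USD 50,000 ceiling. Met.
  (d) The claim is a property claim, not a contract claim — that alternative is enough. Condition met.
Only condition (b) fails.

(b)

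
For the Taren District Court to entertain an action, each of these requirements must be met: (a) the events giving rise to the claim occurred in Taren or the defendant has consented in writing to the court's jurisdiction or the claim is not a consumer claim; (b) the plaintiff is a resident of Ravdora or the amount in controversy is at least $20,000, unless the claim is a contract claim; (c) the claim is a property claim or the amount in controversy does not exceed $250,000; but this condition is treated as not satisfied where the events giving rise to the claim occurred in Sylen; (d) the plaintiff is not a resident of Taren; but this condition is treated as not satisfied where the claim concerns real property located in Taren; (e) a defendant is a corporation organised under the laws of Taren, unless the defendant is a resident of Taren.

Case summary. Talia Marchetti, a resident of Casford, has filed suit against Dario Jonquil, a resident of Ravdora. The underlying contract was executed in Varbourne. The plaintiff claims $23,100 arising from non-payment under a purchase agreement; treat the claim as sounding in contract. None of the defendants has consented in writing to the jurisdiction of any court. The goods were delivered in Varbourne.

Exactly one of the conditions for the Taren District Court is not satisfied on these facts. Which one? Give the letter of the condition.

(e)

The Taren District Court:
  (a) The claim is a contract claim, not a consumer claim, so this disjunct is met. Satisfied.
  (b) The amount in controversy is USD 23,100, which meets the USD 20,000 floor — that alternative is enough. Satisfied.
  (c) The amount in controversy is USD 23,100, within the USD 250,000 ceiling, which satisfies one of the alternatives. The carve-out does not apply: the operative events occurred in Varbourne, not Sylen. Met.
  (d) The plaintiff resides in Casford, which is not Taren. And the carve-out is inapplicable — the claim does not concern real property. Condition met.
  (e) No defendant is a corporation. Nor does the 'unless' clause help: the defendant resides in Ravdora, not Taren. Not met.
Only condition (e) fails.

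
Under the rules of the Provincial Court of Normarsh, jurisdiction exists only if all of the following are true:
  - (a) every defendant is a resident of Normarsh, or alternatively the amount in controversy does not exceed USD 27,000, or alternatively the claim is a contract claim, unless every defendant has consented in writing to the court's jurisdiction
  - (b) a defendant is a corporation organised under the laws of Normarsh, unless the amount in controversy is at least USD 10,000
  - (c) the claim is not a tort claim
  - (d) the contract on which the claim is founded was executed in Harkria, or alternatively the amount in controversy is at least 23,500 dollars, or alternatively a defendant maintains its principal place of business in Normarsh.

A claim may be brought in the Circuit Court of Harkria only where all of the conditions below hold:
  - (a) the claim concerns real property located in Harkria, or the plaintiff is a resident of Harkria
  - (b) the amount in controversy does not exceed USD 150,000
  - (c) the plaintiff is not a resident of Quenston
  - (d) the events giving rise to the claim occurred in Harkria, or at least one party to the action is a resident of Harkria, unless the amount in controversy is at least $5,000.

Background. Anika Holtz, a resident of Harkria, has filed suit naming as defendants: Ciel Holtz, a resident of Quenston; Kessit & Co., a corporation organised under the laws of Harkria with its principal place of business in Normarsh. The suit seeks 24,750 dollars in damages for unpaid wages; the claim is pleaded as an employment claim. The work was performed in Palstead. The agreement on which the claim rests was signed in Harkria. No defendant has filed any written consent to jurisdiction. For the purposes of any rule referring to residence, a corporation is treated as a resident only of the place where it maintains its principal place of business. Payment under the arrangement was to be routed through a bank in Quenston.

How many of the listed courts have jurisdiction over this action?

2

The Provincial Court of Normarsh:
  (a) The amount in controversy is 24,750 dollars, within the USD 27,000 ceiling, so one alternative holds. Condition met.
  (b) The corporate defendant(s) are organised in Harkria, not Normarsh. The proviso rescues it, though: the amount in controversy is 24,750 dollars, which meets the USD 10,000 floor. Satisfied.
  (c) The claim is an employment claim, not a tort claim. Condition met.
  (d) The contract was executed in Harkria, so this disjunct is met. Condition met.
  → All conditions met; jurisdiction exists.
The Circuit Court of Harkria:
  (a) The plaintiff resides in Harkria, so this disjunct is met. Condition met.
  (b) The amount in controversy is USD 24,750, within the USD 150,000 ceiling. Condition met.
  (c) The plaintiff resides in Harkria, which is not Quenston. Met.
  (d) Anika Holtz resides in Harkria, so this disjunct is met. Met.
  → Jurisdiction lies.
Courts with jurisdiction: the Provincial Court of Normarsh, the Circuit Court of Harkria — 2 in total.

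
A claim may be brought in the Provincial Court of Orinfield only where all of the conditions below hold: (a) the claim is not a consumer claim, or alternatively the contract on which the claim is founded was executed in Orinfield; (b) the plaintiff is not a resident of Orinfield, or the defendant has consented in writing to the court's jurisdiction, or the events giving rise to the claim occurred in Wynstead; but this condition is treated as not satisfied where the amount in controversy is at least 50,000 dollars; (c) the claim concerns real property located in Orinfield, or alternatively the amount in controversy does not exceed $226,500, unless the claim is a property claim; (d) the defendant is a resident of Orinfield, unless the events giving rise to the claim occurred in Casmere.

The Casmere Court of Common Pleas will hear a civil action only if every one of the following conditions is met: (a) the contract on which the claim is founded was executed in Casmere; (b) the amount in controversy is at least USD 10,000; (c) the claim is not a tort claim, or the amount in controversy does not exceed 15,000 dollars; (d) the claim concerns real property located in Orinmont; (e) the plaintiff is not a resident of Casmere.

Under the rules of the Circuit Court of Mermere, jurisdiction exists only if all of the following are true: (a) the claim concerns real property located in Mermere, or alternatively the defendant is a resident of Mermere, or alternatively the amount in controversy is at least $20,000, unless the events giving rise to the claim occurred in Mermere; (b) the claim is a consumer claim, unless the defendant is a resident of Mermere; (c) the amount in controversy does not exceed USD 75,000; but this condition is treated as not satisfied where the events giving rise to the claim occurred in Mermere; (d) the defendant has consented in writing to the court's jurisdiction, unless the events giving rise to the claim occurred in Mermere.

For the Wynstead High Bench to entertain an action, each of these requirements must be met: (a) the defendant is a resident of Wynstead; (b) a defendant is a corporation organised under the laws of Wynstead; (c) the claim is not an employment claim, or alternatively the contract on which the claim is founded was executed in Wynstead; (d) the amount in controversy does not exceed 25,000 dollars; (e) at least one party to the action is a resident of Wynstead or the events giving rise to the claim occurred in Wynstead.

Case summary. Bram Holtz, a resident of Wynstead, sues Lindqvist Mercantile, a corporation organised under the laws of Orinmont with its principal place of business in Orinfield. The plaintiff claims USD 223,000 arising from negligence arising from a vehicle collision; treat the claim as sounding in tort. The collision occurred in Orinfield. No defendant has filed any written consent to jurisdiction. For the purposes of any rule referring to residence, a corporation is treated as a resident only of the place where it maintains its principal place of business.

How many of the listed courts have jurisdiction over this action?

The Provincial Court of Orinfield:
  (a) The claim is a tort claim, not a consumer claim, so one alternative holds. Met.
  (b) The plaintiff resides in Wynstead, which is not Orinfield, so this disjunct is met. However, the amount in controversy is USD 223,000, which meets the $50,000 floor, which falls within the stated exception and so defeats the condition. Not met.
  (c) The amount in controversy is $223,000, within the 226,500 dollars ceiling — that alternative is enough. Met.
  (d) The defendant resides in Orinfield. Satisfied.
  → No jurisdiction.
The Casmere Court of Common Pleas:
  (a) No contract (and hence no place of execution) is alleged. Not met.
  (b) The amount in controversy is USD 223,000, which meets the $10,000 floor. Satisfied.
  (c) The claim is a tort claim; the amount in controversy is 223,000 dollars, above the 15,000 dollars ceiling — no alternative holds. Fails.
  (d) The claim does not concern real property. Not met.
  (e) The plaintiff resides in Wynstead, which is not Casmere. Condition met.
  → No jurisdiction.
The Circuit Court of Mermere:
  (a) The amount in controversy is 223,000 dollars, which meets the 20,000 dollars floor, so this disjunct is met. Met.
  (b) The claim is a tort claim, not a consumer claim. And the defendant resides in Orinfield, not Mermere, so the proviso does not save it. Fails.
  (c) The amount in controversy is 223,000 dollars, above the USD 75,000 ceiling. Fails.
  (d) No such written consent has been filed. And the operative events occurred in Orinfield, not Mermere, so the proviso does not save it. Condition not met.
  → Not every requirement is met — no jurisdiction.
The Wynstead High Bench:
  (a) The defendant resides in Orinfield, not Wynstead. Condition not met.
  (b) The corporate defendant(s) are organised in Orinmont, not Wynstead. Not met.
  (c) The claim is a tort claim, not an employment claim, so this disjunct is met. Satisfied.
  (d) The amount in controversy is USD 223,000, above the 25,000 dollars ceiling. Not satisfied.
  (e) Bram Holtz resides in Wynstead — that alternative is enough. Condition met.
  → No jurisdiction.
No court satisfies all of its conditions.

0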